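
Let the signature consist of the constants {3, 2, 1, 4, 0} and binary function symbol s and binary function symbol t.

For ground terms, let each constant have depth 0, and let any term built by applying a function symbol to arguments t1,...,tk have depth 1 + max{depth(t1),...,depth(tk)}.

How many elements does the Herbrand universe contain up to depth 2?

Let N_k = |{terms of depth ≤ k}|. Then N_0 = 5 and N_k = 5 + N_{k-1}^2 + N_{k-1}^2 for k ≥ 1 (one summand per function symbol, arity giving the exponent).
N_0 = 5
N_1 = 5 + 5^2 + 5^2 = 55
N_2 = 5 + 55^2 + 55^2 = 6055

6055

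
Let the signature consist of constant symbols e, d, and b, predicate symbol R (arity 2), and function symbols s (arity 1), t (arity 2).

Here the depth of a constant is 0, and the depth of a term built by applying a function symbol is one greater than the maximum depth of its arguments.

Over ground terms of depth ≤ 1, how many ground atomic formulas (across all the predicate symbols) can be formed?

First count ground terms of depth ≤ 1.
Let N_k count ground terms of depth at most k. Each non-constant term of depth ≤ k is some function symbol applied to depth-≤(k−1) arguments, giving N_k = 3 + N_{k-1} + N_{k-1}^2.
N_0 = 3
N_1 = 3 + 3 + 3^2 = 15
So |H| = 15.
For each predicate symbol, the number of ground atoms is |H| raised to its arity; summing:
  R: 15^2 = 225
Total ground atoms: 225.

225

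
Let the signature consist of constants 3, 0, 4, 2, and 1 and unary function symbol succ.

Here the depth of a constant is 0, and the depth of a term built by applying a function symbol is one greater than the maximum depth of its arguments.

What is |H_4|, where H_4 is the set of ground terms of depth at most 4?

Let N_k = |{terms of depth ≤ k}|. Then N_0 = 5 and N_k = 5 + N_{k-1} for k ≥ 1 (one summand per function symbol, arity giving the exponent).
N_0 = 5
N_1 = 5 + 5 = 10
N_2 = 5 + 10 = 15
N_3 = 5 + 15 = 20
N_4 = 5 + 20 = 25

25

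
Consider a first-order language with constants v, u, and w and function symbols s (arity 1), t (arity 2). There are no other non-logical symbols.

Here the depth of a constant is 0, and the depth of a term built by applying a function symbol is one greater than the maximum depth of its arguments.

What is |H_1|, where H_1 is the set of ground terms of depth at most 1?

15

If N_k denotes the number of depth-≤k ground terms, the 3 constants give N_0 = 3, and each function symbol of arity r contributes N_{k-1}^r new terms at level k: N_k = 3 + N_{k-1} + N_{k-1}^2.
N_0 = 3
N_1 = 3 + 3 + 3^2 = 15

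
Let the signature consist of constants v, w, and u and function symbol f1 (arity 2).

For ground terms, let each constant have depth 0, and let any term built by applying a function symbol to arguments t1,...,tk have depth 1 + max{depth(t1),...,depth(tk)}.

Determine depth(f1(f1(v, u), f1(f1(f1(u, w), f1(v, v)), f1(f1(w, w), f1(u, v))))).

depth(f1(v, u)) = 1 + max(0, 0) = 1
depth(f1(u, w)) = 1 + max(0, 0) = 1
depth(f1(v, v)) = 1 + max(0, 0) = 1
depth(f1(f1(u, w), f1(v, v))) = 1 + max(1, 1) = 2
depth(f1(w, w)) = 1 + max(0, 0) = 1
depth(f1(u, v)) = 1 + max(0, 0) = 1
depth(f1(f1(w, w), f1(u, v))) = 1 + max(1, 1) = 2
depth(f1(f1(f1(u, w), f1(v, v)), f1(f1(w, w), f1(u, v)))) = 1 + max(2, 2) = 3
depth(f1(f1(v, u), f1(f1(f1(u, w), f1(v, v)), f1(f1(w, w), f1(u, v))))) = 1 + max(1, 3) = 4

4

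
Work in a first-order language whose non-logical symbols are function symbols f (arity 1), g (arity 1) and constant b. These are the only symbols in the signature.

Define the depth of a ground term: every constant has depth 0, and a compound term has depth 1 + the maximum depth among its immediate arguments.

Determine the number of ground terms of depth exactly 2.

Let N_k count ground terms of depth at most k. Each non-constant term of depth ≤ k is some function symbol applied to depth-≤(k−1) arguments, giving N_k = 1 + N_{k-1} + N_{k-1}.
N_0 = 1
N_1 = 1 + 1 + 1 = 3
N_2 = 1 + 3 + 3 = 7
Terms of depth exactly 2: N_2 − N_1 = 7 − 3 = 4.

4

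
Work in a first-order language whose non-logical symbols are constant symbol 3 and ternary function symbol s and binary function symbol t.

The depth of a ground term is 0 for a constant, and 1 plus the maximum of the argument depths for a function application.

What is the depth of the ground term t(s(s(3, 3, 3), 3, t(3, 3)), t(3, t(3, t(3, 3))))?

depth(s(3, 3, 3)) = 1 + max(0, 0, 0) = 1
depth(t(3, 3)) = 1 + max(0, 0) = 1
depth(s(s(3, 3, 3), 3, t(3, 3))) = 1 + max(1, 0, 1) = 2
depth(t(3, t(3, 3))) = 1 + max(0, 1) = 2
depth(t(3, t(3, t(3, 3)))) = 1 + max(0, 2) = 3
depth(t(s(s(3, 3, 3), 3, t(3, 3)), t(3, t(3, t(3, 3))))) = 1 + max(2, 3) = 4

4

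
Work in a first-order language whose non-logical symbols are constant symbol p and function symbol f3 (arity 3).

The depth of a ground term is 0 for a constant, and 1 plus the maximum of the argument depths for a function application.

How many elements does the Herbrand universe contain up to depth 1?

2

Let N_k = |{terms of depth ≤ k}|. Then N_0 = 1 and N_k = 1 + N_{k-1}^3 for k ≥ 1 (one summand per function symbol, arity giving the exponent).
N_0 = 1
N_1 = 1 + 1^3 = 2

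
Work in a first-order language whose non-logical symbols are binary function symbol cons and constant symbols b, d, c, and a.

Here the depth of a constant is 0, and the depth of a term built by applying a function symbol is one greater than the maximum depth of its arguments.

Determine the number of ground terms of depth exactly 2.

Let N_k = |{terms of depth ≤ k}|. Then N_0 = 4 and N_k = 4 + N_{k-1}^2 for k ≥ 1 (one summand per function symbol, arity giving the exponent).
N_0 = 4
N_1 = 4 + 4^2 = 20
N_2 = 4 + 20^2 = 404
Terms of depth exactly 2: N_2 − N_1 = 404 − 20 = 384.

384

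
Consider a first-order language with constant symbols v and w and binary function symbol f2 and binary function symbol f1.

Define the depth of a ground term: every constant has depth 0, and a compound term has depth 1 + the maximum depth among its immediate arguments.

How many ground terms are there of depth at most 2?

202

Write N_k for the number of ground terms of depth ≤ k. A term of depth ≤ k is either a constant or a function symbol applied to arguments of depth ≤ k−1, so N_k = 2 + N_{k-1}^2 + N_{k-1}^2.
N_0 = 2
N_1 = 2 + 2^2 + 2^2 = 10
N_2 = 2 + 10^2 + 10^2 = 202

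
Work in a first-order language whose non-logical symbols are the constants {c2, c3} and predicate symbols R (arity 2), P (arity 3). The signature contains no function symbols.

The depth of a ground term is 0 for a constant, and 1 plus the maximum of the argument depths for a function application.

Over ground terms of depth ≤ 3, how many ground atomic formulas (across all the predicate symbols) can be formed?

12

First count ground terms of depth ≤ 3.
With no function symbols every ground term is a constant, so there are exactly 2 ground terms at every depth bound.
N_0 = 2
N_1 = 2
N_2 = 2
N_3 = 2
So |H| = 2.
For each predicate symbol, the number of ground atoms is |H| raised to its arity; summing:
  R: 2^2 = 4;  P: 2^3 = 8
Total ground atoms: 4 + 8 = 12.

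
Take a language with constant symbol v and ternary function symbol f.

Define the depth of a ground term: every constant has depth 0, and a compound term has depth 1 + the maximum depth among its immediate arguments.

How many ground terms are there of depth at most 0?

1

Count level by level. With function symbols f/3, the terms of depth ≤ k are the 1 constant together with each function applied to depth-≤(k−1) tuples, so N_k = 1 + N_{k-1}^3.
N_0 = 1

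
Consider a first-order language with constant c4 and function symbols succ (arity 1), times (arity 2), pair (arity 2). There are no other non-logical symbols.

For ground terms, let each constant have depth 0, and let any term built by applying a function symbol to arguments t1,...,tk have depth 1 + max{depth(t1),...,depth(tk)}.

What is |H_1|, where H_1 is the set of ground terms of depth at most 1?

4

Write N_k for the number of ground terms of depth ≤ k. A term of depth ≤ k is either a constant or a function symbol applied to arguments of depth ≤ k−1, so N_k = 1 + N_{k-1} + N_{k-1}^2 + N_{k-1}^2.
N_0 = 1
N_1 = 1 + 1 + 1^2 + 1^2 = 4
Explicitly: c4, succ(c4), times(c4, c4), pair(c4, c4).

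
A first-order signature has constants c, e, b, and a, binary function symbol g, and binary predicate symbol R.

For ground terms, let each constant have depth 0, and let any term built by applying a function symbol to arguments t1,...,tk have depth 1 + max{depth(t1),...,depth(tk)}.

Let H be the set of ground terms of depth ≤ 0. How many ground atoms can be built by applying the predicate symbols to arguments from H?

First count ground terms of depth ≤ 0.
If N_k denotes the number of depth-≤k ground terms, the 4 constants give N_0 = 4, and each function symbol of arity r contributes N_{k-1}^r new terms at level k: N_k = 4 + N_{k-1}^2.
N_0 = 4
So |H| = 4.
Each predicate of arity r yields |H|^r ground atoms (one per choice of an r-tuple from H):
  R: 4^2 = 16
Total ground atoms: 16.

16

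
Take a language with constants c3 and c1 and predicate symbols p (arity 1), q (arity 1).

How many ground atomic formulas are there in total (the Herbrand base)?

With no function symbols, the Herbrand universe is just the 2 constants.
Ground atoms per predicate: p: 2, q: 2.
Herbrand base size = 2 + 2 = 4.

4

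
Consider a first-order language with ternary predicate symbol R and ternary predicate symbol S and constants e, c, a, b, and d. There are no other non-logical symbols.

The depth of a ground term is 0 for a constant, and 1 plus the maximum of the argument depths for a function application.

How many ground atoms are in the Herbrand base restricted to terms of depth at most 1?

First count ground terms of depth ≤ 1.
With no function symbols every ground term is a constant, so there are exactly 5 ground terms at every depth bound.
N_0 = 5
N_1 = 5
So |H| = 5.
Each predicate of arity r yields |H|^r ground atoms (one per choice of an r-tuple from H):
  R: 5^3 = 125;  S: 5^3 = 125
Total ground atoms: 125 + 125 = 250.

250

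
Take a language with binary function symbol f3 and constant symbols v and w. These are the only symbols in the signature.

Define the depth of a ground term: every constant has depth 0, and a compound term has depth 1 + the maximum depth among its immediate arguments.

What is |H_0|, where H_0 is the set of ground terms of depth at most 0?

Let N_k = |{terms of depth ≤ k}|. Then N_0 = 2 and N_k = 2 + N_{k-1}^2 for k ≥ 1 (one summand per function symbol, arity giving the exponent).
N_0 = 2

2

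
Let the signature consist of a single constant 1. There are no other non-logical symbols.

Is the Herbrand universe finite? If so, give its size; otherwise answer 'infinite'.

1

There are no function symbols, so the only ground term is the single constant.
The Herbrand universe is {1}, finite with 1 element.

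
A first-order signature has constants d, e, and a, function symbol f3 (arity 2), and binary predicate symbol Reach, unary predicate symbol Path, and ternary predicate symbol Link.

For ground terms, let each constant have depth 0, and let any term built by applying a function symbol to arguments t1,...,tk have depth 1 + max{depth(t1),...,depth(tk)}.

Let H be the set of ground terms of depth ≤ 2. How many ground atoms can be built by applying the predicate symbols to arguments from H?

3198279

First count ground terms of depth ≤ 2.
Let N_k count ground terms of depth at most k. Each non-constant term of depth ≤ k is some function symbol applied to depth-≤(k−1) arguments, giving N_k = 3 + N_{k-1}^2.
N_0 = 3
N_1 = 3 + 3^2 = 12
N_2 = 3 + 12^2 = 147
So |H| = 147.
Ground atoms are formed by filling each argument slot of a predicate with a term from H, so an r-ary predicate gives |H|^r atoms:
  Reach: 147^2 = 21609;  Path: 147;  Link: 147^3 = 3176523
Total ground atoms: 21609 + 147 + 3176523 = 3198279.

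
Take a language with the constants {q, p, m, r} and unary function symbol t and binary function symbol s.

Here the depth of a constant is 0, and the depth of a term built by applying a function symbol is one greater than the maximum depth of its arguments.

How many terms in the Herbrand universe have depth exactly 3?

Let N_k = |{terms of depth ≤ k}|. Then N_0 = 4 and N_k = 4 + N_{k-1} + N_{k-1}^2 for k ≥ 1 (one summand per function symbol, arity giving the exponent).
N_0 = 4
N_1 = 4 + 4 + 4^2 = 24
N_2 = 4 + 24 + 24^2 = 604
N_3 = 4 + 604 + 604^2 = 365424
Terms of depth exactly 3: N_3 − N_2 = 365424 − 604 = 364820.

364820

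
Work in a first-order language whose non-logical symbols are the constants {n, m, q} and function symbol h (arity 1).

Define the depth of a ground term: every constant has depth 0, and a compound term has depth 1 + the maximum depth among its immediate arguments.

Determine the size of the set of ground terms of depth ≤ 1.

6

If N_k denotes the number of depth-≤k ground terms, the 3 constants give N_0 = 3, and each function symbol of arity r contributes N_{k-1}^r new terms at level k: N_k = 3 + N_{k-1}.
N_0 = 3
N_1 = 3 + 3 = 6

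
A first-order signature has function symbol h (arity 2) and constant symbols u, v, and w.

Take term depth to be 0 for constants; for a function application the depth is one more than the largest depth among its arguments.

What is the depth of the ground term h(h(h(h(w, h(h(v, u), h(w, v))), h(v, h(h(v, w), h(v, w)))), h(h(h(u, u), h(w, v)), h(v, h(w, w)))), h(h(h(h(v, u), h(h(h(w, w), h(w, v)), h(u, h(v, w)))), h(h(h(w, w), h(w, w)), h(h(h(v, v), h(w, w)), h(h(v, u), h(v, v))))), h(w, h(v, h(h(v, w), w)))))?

7

depth(h(v, u)) = 1 + max(0, 0) = 1
depth(h(w, v)) = 1 + max(0, 0) = 1
depth(h(h(v, u), h(w, v))) = 1 + max(1, 1) = 2
depth(h(w, h(h(v, u), h(w, v)))) = 1 + max(0, 2) = 3
depth(h(v, w)) = 1 + max(0, 0) = 1
depth(h(h(v, w), h(v, w))) = 1 + max(1, 1) = 2
depth(h(v, h(h(v, w), h(v, w)))) = 1 + max(0, 2) = 3
depth(h(h(w, h(h(v, u), h(w, v))), h(v, h(h(v, w), h(v, w))))) = 1 + max(3, 3) = 4
depth(h(u, u)) = 1 + max(0, 0) = 1
depth(h(h(u, u), h(w, v))) = 1 + max(1, 1) = 2
depth(h(w, w)) = 1 + max(0, 0) = 1
depth(h(v, h(w, w))) = 1 + max(0, 1) = 2
depth(h(h(h(u, u), h(w, v)), h(v, h(w, w)))) = 1 + max(2, 2) = 3
depth(h(h(h(w, h(h(v, u), h(w, v))), h(v, h(h(v, w), h(v, w)))), h(h(h(u, u), h(w, v)), h(v, h(w, w))))) = 1 + max(4, 3) = 5
depth(h(h(w, w), h(w, v))) = 1 + max(1, 1) = 2
depth(h(u, h(v, w))) = 1 + max(0, 1) = 2
depth(h(h(h(w, w), h(w, v)), h(u, h(v, w)))) = 1 + max(2, 2) = 3
depth(h(h(v, u), h(h(h(w, w), h(w, v)), h(u, h(v, w))))) = 1 + max(1, 3) = 4
depth(h(h(w, w), h(w, w))) = 1 + max(1, 1) = 2
depth(h(v, v)) = 1 + max(0, 0) = 1
depth(h(h(v, v), h(w, w))) = 1 + max(1, 1) = 2
depth(h(h(v, u), h(v, v))) = 1 + max(1, 1) = 2
depth(h(h(h(v, v), h(w, w)), h(h(v, u), h(v, v)))) = 1 + max(2, 2) = 3
depth(h(h(h(w, w), h(w, w)), h(h(h(v, v), h(w, w)), h(h(v, u), h(v, v))))) = 1 + max(2, 3) = 4
depth(h(h(h(v, u), h(h(h(w, w), h(w, v)), h(u, h(v, w)))), h(h(h(w, w), h(w, w)), h(h(h(v, v), h(w, w)), h(h(v, u), h(v, v)))))) = 1 + max(4, 4) = 5
depth(h(h(v, w), w)) = 1 + max(1, 0) = 2
depth(h(v, h(h(v, w), w))) = 1 + max(0, 2) = 3
depth(h(w, h(v, h(h(v, w), w)))) = 1 + max(0, 3) = 4
depth(h(h(h(h(v, u), h(h(h(w, w), h(w, v)), h(u, h(v, w)))), h(h(h(w, w), h(w, w)), h(h(h(v, v), h(w, w)), h(h(v, u), h(v, v))))), h(w, h(v, h(h(v, w), w))))) = 1 + max(5, 4) = 6
depth(h(h(h(h(w, h(h(v, u), h(w, v))), h(v, h(h(v, w), h(v, w)))), h(h(h(u, u), h(w, v)), h(v, h(w, w)))), h(h(h(h(v, u), h(h(h(w, w), h(w, v)), h(u, h(v, w)))), h(h(h(w, w), h(w, w)), h(h(h(v, v), h(w, w)), h(h(v, u), h(v, v))))), h(w, h(v, h(h(v, w), w)))))) = 1 + max(5, 6) = 7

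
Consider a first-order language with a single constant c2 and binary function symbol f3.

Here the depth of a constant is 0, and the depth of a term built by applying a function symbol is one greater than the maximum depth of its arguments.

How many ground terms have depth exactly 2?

3

If N_k denotes the number of depth-≤k ground terms, the 1 constant gives N_0 = 1, and each function symbol of arity r contributes N_{k-1}^r new terms at level k: N_k = 1 + N_{k-1}^2.
N_0 = 1
N_1 = 1 + 1^2 = 2
N_2 = 1 + 2^2 = 5
Terms of depth exactly 2: N_2 − N_1 = 5 − 2 = 3.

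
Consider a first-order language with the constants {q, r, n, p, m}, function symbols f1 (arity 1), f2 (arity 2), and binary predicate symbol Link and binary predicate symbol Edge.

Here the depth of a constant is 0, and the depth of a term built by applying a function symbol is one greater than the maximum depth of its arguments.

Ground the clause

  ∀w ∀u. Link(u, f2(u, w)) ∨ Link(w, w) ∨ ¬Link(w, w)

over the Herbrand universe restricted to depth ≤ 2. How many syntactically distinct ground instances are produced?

1600225

Ground terms of depth ≤ 2:
  Let N_k count ground terms of depth at most k. Each non-constant term of depth ≤ k is some function symbol applied to depth-≤(k−1) arguments, giving N_k = 5 + N_{k-1} + N_{k-1}^2.
  N_0 = 5
  N_1 = 5 + 5 + 5^2 = 35
  N_2 = 5 + 35 + 35^2 = 1265
So there are 1265 ground terms available for substitution.
Each of w, u ranges independently over the available ground terms, and distinct assignments produce distinct instances.
Number of ground instances = 1265^2 = 1600225.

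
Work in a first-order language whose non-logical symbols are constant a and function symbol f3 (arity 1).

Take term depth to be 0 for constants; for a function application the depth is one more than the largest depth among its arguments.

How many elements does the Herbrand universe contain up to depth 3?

4

Count level by level. With function symbols f3/1, the terms of depth ≤ k are the 1 constant together with each function applied to depth-≤(k−1) tuples, so N_k = 1 + N_{k-1}.
N_0 = 1
N_1 = 1 + 1 = 2
N_2 = 1 + 2 = 3
N_3 = 1 + 3 = 4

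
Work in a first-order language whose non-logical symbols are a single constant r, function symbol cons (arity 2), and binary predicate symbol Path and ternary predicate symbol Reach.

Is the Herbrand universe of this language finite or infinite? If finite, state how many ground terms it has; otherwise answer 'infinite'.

The signature has at least one function symbol (cons, arity 2) and at least one constant (r).
Iterating cons gives infinitely many distinct ground terms: r, cons(r, r), cons(cons(r, r), cons(r, r)), ...
So the Herbrand universe is infinite.

infinite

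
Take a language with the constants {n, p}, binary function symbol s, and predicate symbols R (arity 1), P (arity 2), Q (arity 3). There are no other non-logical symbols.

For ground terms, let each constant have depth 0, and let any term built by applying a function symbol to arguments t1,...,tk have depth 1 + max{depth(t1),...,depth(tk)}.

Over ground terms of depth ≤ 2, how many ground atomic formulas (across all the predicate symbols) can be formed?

56354

First count ground terms of depth ≤ 2.
If N_k denotes the number of depth-≤k ground terms, the 2 constants give N_0 = 2, and each function symbol of arity r contributes N_{k-1}^r new terms at level k: N_k = 2 + N_{k-1}^2.
N_0 = 2
N_1 = 2 + 2^2 = 6
N_2 = 2 + 6^2 = 38
So |H| = 38.
A ground atom is a predicate applied to a tuple of terms from H, so the count is the sum over predicates of |H|^arity:
  R: 38;  P: 38^2 = 1444;  Q: 38^3 = 54872
Total ground atoms: 38 + 1444 + 54872 = 56354.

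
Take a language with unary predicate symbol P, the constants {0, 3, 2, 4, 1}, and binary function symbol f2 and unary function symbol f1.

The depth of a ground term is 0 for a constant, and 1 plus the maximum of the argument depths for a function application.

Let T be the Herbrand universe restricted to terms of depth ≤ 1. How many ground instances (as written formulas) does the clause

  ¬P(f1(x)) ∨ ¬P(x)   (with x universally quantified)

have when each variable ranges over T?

Ground terms of depth ≤ 1:
  Count level by level. With function symbols f2/2, f1/1, the terms of depth ≤ k are the 5 constants together with each function applied to depth-≤(k−1) tuples, so N_k = 5 + N_{k-1}^2 + N_{k-1}.
  N_0 = 5
  N_1 = 5 + 5^2 + 5 = 35
So there are 35 ground terms available for substitution.
The body mentions the single quantified variable x; since ground terms form a free algebra, no two substitutions collapse to the same formula.
Number of ground instances = 35.

35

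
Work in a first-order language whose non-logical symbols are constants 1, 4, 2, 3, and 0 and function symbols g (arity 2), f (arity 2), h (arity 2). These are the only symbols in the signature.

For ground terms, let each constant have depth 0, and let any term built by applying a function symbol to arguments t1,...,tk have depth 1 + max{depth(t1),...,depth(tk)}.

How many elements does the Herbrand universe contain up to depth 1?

Write N_k for the number of ground terms of depth ≤ k. A term of depth ≤ k is either a constant or a function symbol applied to arguments of depth ≤ k−1, so N_k = 5 + N_{k-1}^2 + N_{k-1}^2 + N_{k-1}^2.
N_0 = 5
N_1 = 5 + 5^2 + 5^2 + 5^2 = 80

80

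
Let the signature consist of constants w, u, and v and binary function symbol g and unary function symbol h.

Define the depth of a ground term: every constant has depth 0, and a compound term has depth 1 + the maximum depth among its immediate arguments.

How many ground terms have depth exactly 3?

59052

Let N_k = |{terms of depth ≤ k}|. Then N_0 = 3 and N_k = 3 + N_{k-1}^2 + N_{k-1} for k ≥ 1 (one summand per function symbol, arity giving the exponent).
N_0 = 3
N_1 = 3 + 3^2 + 3 = 15
N_2 = 3 + 15^2 + 15 = 243
N_3 = 3 + 243^2 + 243 = 59295
Terms of depth exactly 3: N_3 − N_2 = 59295 − 243 = 59052.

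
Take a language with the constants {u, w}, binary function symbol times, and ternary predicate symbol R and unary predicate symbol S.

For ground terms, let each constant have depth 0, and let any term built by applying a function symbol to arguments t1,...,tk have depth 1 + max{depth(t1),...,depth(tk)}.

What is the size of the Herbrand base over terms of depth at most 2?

54910

First count ground terms of depth ≤ 2.
Let N_k = |{terms of depth ≤ k}|. Then N_0 = 2 and N_k = 2 + N_{k-1}^2 for k ≥ 1 (one summand per function symbol, arity giving the exponent).
N_0 = 2
N_1 = 2 + 2^2 = 6
N_2 = 2 + 6^2 = 38
So |H| = 38.
For each predicate symbol, the number of ground atoms is |H| raised to its arity; summing:
  R: 38^3 = 54872;  S: 38
Total ground atoms: 54872 + 38 = 54910.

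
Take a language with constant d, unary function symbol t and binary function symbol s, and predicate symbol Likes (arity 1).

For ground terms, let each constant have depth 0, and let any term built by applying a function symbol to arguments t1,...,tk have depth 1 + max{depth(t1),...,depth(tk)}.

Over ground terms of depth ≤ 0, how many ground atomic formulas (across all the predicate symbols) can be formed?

First count ground terms of depth ≤ 0.
Count level by level. With function symbols t/1, s/2, the terms of depth ≤ k are the 1 constant together with each function applied to depth-≤(k−1) tuples, so N_k = 1 + N_{k-1} + N_{k-1}^2.
N_0 = 1
So |H| = 1.
A ground atom is a predicate applied to a tuple of terms from H, so the count is the sum over predicates of |H|^arity:
  Likes: 1
Total ground atoms: 1.

1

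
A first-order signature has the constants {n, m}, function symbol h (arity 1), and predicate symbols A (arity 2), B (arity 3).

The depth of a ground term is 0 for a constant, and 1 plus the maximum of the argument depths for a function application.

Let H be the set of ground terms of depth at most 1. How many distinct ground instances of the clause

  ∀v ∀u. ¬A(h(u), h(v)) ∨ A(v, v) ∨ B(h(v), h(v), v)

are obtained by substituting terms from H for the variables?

Ground terms of depth ≤ 1:
  Let N_k count ground terms of depth at most k. Each non-constant term of depth ≤ k is some function symbol applied to depth-≤(k−1) arguments, giving N_k = 2 + N_{k-1}.
  N_0 = 2
  N_1 = 2 + 2 = 4
  Explicitly: n, m, h(n), h(m).
So there are 4 ground terms available for substitution.
The clause has 2 distinct variables (v, u), each appearing in the body. In the free term algebra distinct substitutions yield syntactically distinct ground instances.
Number of ground instances = 4^2 = 16.

16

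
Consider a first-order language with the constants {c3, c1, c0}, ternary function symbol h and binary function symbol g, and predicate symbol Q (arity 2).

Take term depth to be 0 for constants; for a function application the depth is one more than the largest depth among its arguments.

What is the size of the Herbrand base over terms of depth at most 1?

1521

First count ground terms of depth ≤ 1.
Let N_k = |{terms of depth ≤ k}|. Then N_0 = 3 and N_k = 3 + N_{k-1}^3 + N_{k-1}^2 for k ≥ 1 (one summand per function symbol, arity giving the exponent).
N_0 = 3
N_1 = 3 + 3^3 + 3^2 = 39
So |H| = 39.
A ground atom is a predicate applied to a tuple of terms from H, so the count is the sum over predicates of |H|^arity:
  Q: 39^2 = 1521
Total ground atoms: 1521.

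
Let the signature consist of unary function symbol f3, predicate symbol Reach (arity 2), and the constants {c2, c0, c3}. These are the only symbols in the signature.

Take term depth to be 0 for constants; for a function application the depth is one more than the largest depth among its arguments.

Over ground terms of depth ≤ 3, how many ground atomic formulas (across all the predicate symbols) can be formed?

First count ground terms of depth ≤ 3.
Let N_k count ground terms of depth at most k. Each non-constant term of depth ≤ k is some function symbol applied to depth-≤(k−1) arguments, giving N_k = 3 + N_{k-1}.
N_0 = 3
N_1 = 3 + 3 = 6
N_2 = 3 + 6 = 9
N_3 = 3 + 9 = 12
So |H| = 12.
A ground atom is a predicate applied to a tuple of terms from H, so the count is the sum over predicates of |H|^arity:
  Reach: 12^2 = 144
Total ground atoms: 144.

144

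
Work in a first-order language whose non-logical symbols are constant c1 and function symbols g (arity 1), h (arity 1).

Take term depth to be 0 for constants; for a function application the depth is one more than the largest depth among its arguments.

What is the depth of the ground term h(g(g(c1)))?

depth(g(c1)) = 1 + depth(c1) = 1 + 0 = 1
depth(g(g(c1))) = 1 + depth(g(c1)) = 1 + 1 = 2
depth(h(g(g(c1)))) = 1 + depth(g(g(c1))) = 1 + 2 = 3

3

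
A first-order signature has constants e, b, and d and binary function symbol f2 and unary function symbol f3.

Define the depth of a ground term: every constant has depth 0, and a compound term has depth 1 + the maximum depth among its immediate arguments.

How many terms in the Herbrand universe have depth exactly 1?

12

Let N_k = |{terms of depth ≤ k}|. Then N_0 = 3 and N_k = 3 + N_{k-1}^2 + N_{k-1} for k ≥ 1 (one summand per function symbol, arity giving the exponent).
N_0 = 3
N_1 = 3 + 3^2 + 3 = 15
Terms of depth exactly 1: N_1 − N_0 = 15 − 3 = 12.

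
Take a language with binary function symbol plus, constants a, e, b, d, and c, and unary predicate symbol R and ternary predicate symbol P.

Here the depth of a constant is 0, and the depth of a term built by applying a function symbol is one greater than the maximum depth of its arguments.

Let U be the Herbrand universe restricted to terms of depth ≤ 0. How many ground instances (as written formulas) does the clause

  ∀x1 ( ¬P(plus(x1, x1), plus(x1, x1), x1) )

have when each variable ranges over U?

Ground terms of depth ≤ 0:
  If N_k denotes the number of depth-≤k ground terms, the 5 constants give N_0 = 5, and each function symbol of arity r contributes N_{k-1}^r new terms at level k: N_k = 5 + N_{k-1}^2.
  N_0 = 5
  Explicitly: a, e, b, d, c.
So there are 5 ground terms available for substitution.
The variable x1 ranges independently over the available ground terms, and distinct assignments produce distinct instances.
Number of ground instances = 5.

5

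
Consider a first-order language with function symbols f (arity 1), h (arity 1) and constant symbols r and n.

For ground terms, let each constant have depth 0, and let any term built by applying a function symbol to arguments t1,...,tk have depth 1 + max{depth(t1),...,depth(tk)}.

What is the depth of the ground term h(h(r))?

depth(h(r)) = 1 + depth(r) = 1 + 0 = 1
depth(h(h(r))) = 1 + depth(h(r)) = 1 + 1 = 2

2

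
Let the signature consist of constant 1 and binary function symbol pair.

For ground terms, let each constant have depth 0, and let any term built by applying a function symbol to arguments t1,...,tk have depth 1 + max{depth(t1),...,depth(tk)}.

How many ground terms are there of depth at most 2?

If N_k denotes the number of depth-≤k ground terms, the 1 constant gives N_0 = 1, and each function symbol of arity r contributes N_{k-1}^r new terms at level k: N_k = 1 + N_{k-1}^2.
N_0 = 1
N_1 = 1 + 1^2 = 2
N_2 = 1 + 2^2 = 5
Explicitly: 1, pair(1, 1), pair(1, pair(1, 1)), pair(pair(1, 1), 1), pair(pair(1, 1), pair(1, 1)).

5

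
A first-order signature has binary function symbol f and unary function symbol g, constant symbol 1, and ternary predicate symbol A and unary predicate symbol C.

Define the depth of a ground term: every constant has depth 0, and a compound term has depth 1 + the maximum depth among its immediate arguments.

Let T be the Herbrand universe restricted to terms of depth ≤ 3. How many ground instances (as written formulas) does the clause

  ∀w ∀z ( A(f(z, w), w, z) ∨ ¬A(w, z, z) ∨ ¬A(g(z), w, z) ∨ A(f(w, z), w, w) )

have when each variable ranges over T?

Ground terms of depth ≤ 3:
  If N_k denotes the number of depth-≤k ground terms, the 1 constant gives N_0 = 1, and each function symbol of arity r contributes N_{k-1}^r new terms at level k: N_k = 1 + N_{k-1}^2 + N_{k-1}.
  N_0 = 1
  N_1 = 1 + 1^2 + 1 = 3
  N_2 = 1 + 3^2 + 3 = 13
  N_3 = 1 + 13^2 + 13 = 183
So there are 183 ground terms available for substitution.
There are 2 variables to instantiate (w, z), each occurring in at least one literal, so different choices give different ground instances.
Number of ground instances = 183^2 = 33489.

33489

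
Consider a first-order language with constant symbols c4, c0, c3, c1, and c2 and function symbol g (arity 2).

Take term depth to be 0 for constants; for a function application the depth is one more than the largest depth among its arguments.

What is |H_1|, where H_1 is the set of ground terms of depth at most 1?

30

Count level by level. With function symbols g/2, the terms of depth ≤ k are the 5 constants together with each function applied to depth-≤(k−1) tuples, so N_k = 5 + N_{k-1}^2.
N_0 = 5
N_1 = 5 + 5^2 = 30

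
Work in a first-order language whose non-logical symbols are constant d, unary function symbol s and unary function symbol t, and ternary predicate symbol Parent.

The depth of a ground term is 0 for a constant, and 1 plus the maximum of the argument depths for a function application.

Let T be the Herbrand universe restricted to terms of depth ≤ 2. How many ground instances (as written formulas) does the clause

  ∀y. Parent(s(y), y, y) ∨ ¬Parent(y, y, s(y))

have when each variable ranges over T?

Ground terms of depth ≤ 2:
  If N_k denotes the number of depth-≤k ground terms, the 1 constant gives N_0 = 1, and each function symbol of arity r contributes N_{k-1}^r new terms at level k: N_k = 1 + N_{k-1} + N_{k-1}.
  N_0 = 1
  N_1 = 1 + 1 + 1 = 3
  N_2 = 1 + 3 + 3 = 7
  Explicitly: d, s(d), s(s(d)), s(t(d)), t(d), t(s(d)), t(t(d)).
So there are 7 ground terms available for substitution.
There is 1 variable to instantiate (y),  occurring in at least one literal, so different choices give different ground instances.
Number of ground instances = 7.

7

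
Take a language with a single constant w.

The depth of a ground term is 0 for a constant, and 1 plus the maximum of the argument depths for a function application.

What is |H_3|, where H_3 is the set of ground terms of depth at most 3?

1

With no function symbols every ground term is a constant, so there is exactly 1 ground term at every depth bound.
N_0 = 1
N_1 = 1
N_2 = 1
N_3 = 1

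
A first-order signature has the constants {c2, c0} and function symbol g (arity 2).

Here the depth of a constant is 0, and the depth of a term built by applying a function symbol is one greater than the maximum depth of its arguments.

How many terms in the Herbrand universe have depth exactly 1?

If N_k denotes the number of depth-≤k ground terms, the 2 constants give N_0 = 2, and each function symbol of arity r contributes N_{k-1}^r new terms at level k: N_k = 2 + N_{k-1}^2.
N_0 = 2
N_1 = 2 + 2^2 = 6
Terms of depth exactly 1: N_1 − N_0 = 6 − 2 = 4.

4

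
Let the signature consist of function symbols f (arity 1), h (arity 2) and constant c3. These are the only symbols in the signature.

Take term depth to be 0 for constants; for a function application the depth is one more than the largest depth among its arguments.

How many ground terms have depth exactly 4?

33490

Let N_k = |{terms of depth ≤ k}|. Then N_0 = 1 and N_k = 1 + N_{k-1} + N_{k-1}^2 for k ≥ 1 (one summand per function symbol, arity giving the exponent).
N_0 = 1
N_1 = 1 + 1 + 1^2 = 3
N_2 = 1 + 3 + 3^2 = 13
N_3 = 1 + 13 + 13^2 = 183
N_4 = 1 + 183 + 183^2 = 33673
Terms of depth exactly 4: N_4 − N_3 = 33673 − 183 = 33490.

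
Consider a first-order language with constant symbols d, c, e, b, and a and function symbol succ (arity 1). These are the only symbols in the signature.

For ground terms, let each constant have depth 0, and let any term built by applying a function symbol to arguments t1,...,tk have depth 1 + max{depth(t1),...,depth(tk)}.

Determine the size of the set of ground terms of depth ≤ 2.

Let N_k count ground terms of depth at most k. Each non-constant term of depth ≤ k is some function symbol applied to depth-≤(k−1) arguments, giving N_k = 5 + N_{k-1}.
N_0 = 5
N_1 = 5 + 5 = 10
N_2 = 5 + 10 = 15

15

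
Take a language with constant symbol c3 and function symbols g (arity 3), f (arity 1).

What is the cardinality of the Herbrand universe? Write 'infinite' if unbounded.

The signature has at least one function symbol (g, arity 3) and at least one constant (c3).
Iterating g gives infinitely many distinct ground terms: c3, g(c3, c3, c3), g(g(c3, c3, c3), g(c3, c3, c3), g(c3, c3, c3)), ...
So the Herbrand universe is infinite.

infinite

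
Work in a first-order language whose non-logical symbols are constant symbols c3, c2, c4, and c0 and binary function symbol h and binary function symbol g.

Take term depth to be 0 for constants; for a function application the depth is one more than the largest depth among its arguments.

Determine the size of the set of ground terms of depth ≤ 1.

36

Count level by level. With function symbols h/2, g/2, the terms of depth ≤ k are the 4 constants together with each function applied to depth-≤(k−1) tuples, so N_k = 4 + N_{k-1}^2 + N_{k-1}^2.
N_0 = 4
N_1 = 4 + 4^2 + 4^2 = 36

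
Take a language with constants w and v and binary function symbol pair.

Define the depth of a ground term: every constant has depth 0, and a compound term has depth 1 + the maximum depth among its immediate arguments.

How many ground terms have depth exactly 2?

32

Let N_k = |{terms of depth ≤ k}|. Then N_0 = 2 and N_k = 2 + N_{k-1}^2 for k ≥ 1 (one summand per function symbol, arity giving the exponent).
N_0 = 2
N_1 = 2 + 2^2 = 6
N_2 = 2 + 6^2 = 38
Terms of depth exactly 2: N_2 − N_1 = 38 − 6 = 32.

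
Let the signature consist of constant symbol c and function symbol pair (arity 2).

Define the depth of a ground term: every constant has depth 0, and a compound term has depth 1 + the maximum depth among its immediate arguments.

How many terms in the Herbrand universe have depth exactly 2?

Let N_k count ground terms of depth at most k. Each non-constant term of depth ≤ k is some function symbol applied to depth-≤(k−1) arguments, giving N_k = 1 + N_{k-1}^2.
N_0 = 1
N_1 = 1 + 1^2 = 2
N_2 = 1 + 2^2 = 5
Terms of depth exactly 2: N_2 − N_1 = 5 − 2 = 3.

3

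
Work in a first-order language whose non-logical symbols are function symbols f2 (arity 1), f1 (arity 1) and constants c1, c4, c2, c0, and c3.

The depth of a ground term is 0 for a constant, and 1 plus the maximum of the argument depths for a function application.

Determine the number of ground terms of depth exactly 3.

40

Write N_k for the number of ground terms of depth ≤ k. A term of depth ≤ k is either a constant or a function symbol applied to arguments of depth ≤ k−1, so N_k = 5 + N_{k-1} + N_{k-1}.
N_0 = 5
N_1 = 5 + 5 + 5 = 15
N_2 = 5 + 15 + 15 = 35
N_3 = 5 + 35 + 35 = 75
Terms of depth exactly 3: N_3 − N_2 = 75 − 35 = 40.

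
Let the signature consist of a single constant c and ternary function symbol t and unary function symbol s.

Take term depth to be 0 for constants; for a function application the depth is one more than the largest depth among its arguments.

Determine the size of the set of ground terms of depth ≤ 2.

31

Count level by level. With function symbols t/3, s/1, the terms of depth ≤ k are the 1 constant together with each function applied to depth-≤(k−1) tuples, so N_k = 1 + N_{k-1}^3 + N_{k-1}.
N_0 = 1
N_1 = 1 + 1^3 + 1 = 3
N_2 = 1 + 3^3 + 3 = 31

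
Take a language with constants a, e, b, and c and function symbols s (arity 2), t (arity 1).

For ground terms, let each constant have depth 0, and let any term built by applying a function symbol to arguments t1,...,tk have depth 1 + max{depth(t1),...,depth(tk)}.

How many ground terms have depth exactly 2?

580

Let N_k count ground terms of depth at most k. Each non-constant term of depth ≤ k is some function symbol applied to depth-≤(k−1) arguments, giving N_k = 4 + N_{k-1}^2 + N_{k-1}.
N_0 = 4
N_1 = 4 + 4^2 + 4 = 24
N_2 = 4 + 24^2 + 24 = 604
Terms of depth exactly 2: N_2 − N_1 = 604 − 24 = 580.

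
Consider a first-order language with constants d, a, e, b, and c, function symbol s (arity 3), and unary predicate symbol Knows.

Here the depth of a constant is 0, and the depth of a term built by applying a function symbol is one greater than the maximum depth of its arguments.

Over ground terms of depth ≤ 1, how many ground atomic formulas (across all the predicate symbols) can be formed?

First count ground terms of depth ≤ 1.
If N_k denotes the number of depth-≤k ground terms, the 5 constants give N_0 = 5, and each function symbol of arity r contributes N_{k-1}^r new terms at level k: N_k = 5 + N_{k-1}^3.
N_0 = 5
N_1 = 5 + 5^3 = 130
So |H| = 130.
Ground atoms are formed by filling each argument slot of a predicate with a term from H, so an r-ary predicate gives |H|^r atoms:
  Knows: 130
Total ground atoms: 130.

130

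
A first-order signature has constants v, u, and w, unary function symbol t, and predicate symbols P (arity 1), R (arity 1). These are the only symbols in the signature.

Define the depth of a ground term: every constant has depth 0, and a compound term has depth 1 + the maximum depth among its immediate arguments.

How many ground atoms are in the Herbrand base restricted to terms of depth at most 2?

18

First count ground terms of depth ≤ 2.
Count level by level. With function symbols t/1, the terms of depth ≤ k are the 3 constants together with each function applied to depth-≤(k−1) tuples, so N_k = 3 + N_{k-1}.
N_0 = 3
N_1 = 3 + 3 = 6
N_2 = 3 + 6 = 9
Explicitly: v, u, w, t(v), t(u), t(w), t(t(v)), t(t(u)), t(t(w)).
So |H| = 9.
Each predicate of arity r yields |H|^r ground atoms (one per choice of an r-tuple from H):
  P: 9;  R: 9
Total ground atoms: 9 + 9 = 18.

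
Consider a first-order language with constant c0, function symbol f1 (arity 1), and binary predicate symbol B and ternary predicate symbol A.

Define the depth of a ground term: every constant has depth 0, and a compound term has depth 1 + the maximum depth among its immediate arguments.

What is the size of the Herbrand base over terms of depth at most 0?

2

First count ground terms of depth ≤ 0.
Let N_k count ground terms of depth at most k. Each non-constant term of depth ≤ k is some function symbol applied to depth-≤(k−1) arguments, giving N_k = 1 + N_{k-1}.
N_0 = 1
So |H| = 1.
For each predicate symbol, the number of ground atoms is |H| raised to its arity; summing:
  B: 1^2 = 1;  A: 1^3 = 1
Total ground atoms: 1 + 1 = 2.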